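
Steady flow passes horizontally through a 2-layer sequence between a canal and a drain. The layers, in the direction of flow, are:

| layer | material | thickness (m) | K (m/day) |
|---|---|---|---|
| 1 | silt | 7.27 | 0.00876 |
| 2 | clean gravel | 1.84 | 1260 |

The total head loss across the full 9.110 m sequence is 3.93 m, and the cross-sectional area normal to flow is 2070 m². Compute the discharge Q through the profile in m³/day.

Flow is perpendicular to layering, so the layers act in series and the equivalent K is the thickness-weighted harmonic mean.
Total thickness L = 7.27 + 1.84 = 9.110 m.
Σ(b_i/K_i) = 7.27/0.00876 + 1.84/1260 = 829.9 d.
K_eq = L / Σ(b_i/K_i) = 9.110 / 829.9 = 0.01098 m/day.
Q = K_eq · A · (Δh/L) = 0.01098 × 2070 × (3.93/9.110) = 9.802 m³/day.

9.80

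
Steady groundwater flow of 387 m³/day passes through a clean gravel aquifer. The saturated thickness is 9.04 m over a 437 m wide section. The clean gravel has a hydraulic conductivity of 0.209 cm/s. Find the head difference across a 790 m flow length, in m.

0.429

Convert K: 0.209 cm/s × 864 = 180.6 m/day.
Cross-sectional area A = 437 × 9.04 = 3950 m².
From Q = K·A·i, i = Q / (K·A) = 387 / (180.6 × 3950) = 0.0005425.
Head loss Δh = i · L = 0.0005425 × 790 = 0.4286 m.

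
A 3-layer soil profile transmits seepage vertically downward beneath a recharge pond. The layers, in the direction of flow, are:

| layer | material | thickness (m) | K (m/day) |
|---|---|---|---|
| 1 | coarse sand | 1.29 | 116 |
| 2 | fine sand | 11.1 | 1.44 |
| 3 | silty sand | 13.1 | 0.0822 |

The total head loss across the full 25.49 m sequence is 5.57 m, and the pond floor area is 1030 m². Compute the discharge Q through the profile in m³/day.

Flow is perpendicular to layering, so the layers act in series and the equivalent K is the thickness-weighted harmonic mean.
Total thickness L = 1.29 + 11.1 + 13.1 = 25.49 m.
Σ(b_i/K_i) = 1.29/116 + 11.1/1.44 + 13.1/0.0822 = 167.1 d.
K_eq = L / Σ(b_i/K_i) = 25.49 / 167.1 = 0.1526 m/day.
Q = K_eq · A · (Δh/L) = 0.1526 × 1030 × (5.57/25.49) = 34.34 m³/day.

34.3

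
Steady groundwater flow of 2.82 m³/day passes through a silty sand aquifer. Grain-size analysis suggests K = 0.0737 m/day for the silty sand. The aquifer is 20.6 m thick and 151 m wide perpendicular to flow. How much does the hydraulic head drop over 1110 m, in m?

13.7

Cross-sectional area A = 151 × 20.6 = 3111 m².
From Q = K·A·i, i = Q / (K·A) = 2.82 / (0.07370 × 3111) = 0.01230.
Head loss Δh = i · L = 0.01230 × 1110 = 13.65 m.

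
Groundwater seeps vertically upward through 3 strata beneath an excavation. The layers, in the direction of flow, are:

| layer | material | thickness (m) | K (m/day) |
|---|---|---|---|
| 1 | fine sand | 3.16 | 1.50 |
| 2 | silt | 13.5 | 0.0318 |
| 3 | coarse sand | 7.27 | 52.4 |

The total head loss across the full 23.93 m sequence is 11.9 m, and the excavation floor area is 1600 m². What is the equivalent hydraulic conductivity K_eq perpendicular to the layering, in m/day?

0.0561

Flow is perpendicular to layering, so the layers act in series and the equivalent K is the thickness-weighted harmonic mean.
Total thickness L = 3.16 + 13.5 + 7.27 = 23.93 m.
Σ(b_i/K_i) = 3.16/1.50 + 13.5/0.0318 + 7.27/52.4 = 426.8 d.
K_eq = L / Σ(b_i/K_i) = 23.93 / 426.8 = 0.05607 m/day.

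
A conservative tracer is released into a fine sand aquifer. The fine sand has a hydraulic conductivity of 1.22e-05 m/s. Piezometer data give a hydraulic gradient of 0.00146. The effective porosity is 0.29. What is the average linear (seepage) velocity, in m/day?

0.00531

Convert K: 1.22e-05 m/s × 86400 = 1.054 m/day.
Hydraulic gradient i = 0.00146.
Darcy flux q = K · i = 1.054 × 0.001460 = 0.001539 m/day.
Seepage velocity v = q / n_e = 0.001539 / 0.29 = 0.005307 m/day.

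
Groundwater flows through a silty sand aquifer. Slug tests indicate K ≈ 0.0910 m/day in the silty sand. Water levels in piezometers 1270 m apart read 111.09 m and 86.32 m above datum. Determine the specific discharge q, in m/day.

0.00177

Hydraulic gradient i = (111.09 − 86.32) / 1270 = 24.77 / 1270 = 0.01950.
Specific discharge q = K · i = 0.09100 × 0.01950 = 0.001775 m/day.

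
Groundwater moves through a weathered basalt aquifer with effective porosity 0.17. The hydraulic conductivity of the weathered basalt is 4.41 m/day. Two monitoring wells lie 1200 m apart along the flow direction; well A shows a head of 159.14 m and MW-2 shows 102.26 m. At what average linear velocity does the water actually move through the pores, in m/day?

1.23

Hydraulic gradient i = (159.14 − 102.26) / 1200 = 56.88 / 1200 = 0.04740.
Darcy flux q = K · i = 4.410 × 0.04740 = 0.2090 m/day.
Seepage velocity v = q / n_e = 0.2090 / 0.17 = 1.230 m/day.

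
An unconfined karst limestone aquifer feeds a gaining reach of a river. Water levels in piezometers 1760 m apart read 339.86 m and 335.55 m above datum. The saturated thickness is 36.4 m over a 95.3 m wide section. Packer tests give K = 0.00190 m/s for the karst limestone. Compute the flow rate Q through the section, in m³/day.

Convert K: 0.00190 m/s × 86400 = 164.2 m/day.
Cross-sectional area A = 95.3 × 36.4 = 3469 m².
Hydraulic gradient i = (339.86 − 335.55) / 1760 = 4.31 / 1760 = 0.002449.
Darcy's law: Q = K · A · i = 164.2 × 3469 × 0.002449 = 1395 m³/day.

1390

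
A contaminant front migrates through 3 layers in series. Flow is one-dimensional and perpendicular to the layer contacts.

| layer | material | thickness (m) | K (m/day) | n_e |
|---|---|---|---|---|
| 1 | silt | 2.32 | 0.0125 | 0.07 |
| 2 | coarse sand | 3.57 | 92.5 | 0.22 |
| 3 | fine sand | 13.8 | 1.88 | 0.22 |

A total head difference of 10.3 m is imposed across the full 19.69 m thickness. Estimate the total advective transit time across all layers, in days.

With flow normal to the layers, continuity requires the same specific discharge q through every layer.
Σ(b_i/K_i) = 2.32/0.0125 + 3.57/92.5 + 13.8/1.88 = 193.0 d.
q = Δh / Σ(b_i/K_i) = 10.3 / 193.0 = 0.05337 m/day.
In each layer the seepage velocity is v_i = q/n_i, so the layer transit time is t_i = b_i·n_i / q:
  layer 1 (silt): t_1 = 2.32 × 0.07 / 0.05337 = 3.043 d
  layer 2 (coarse sand): t_2 = 3.57 × 0.22 / 0.05337 = 14.72 d
  layer 3 (fine sand): t_3 = 13.8 × 0.22 / 0.05337 = 56.88 d
Total t = Σ t_i = 74.64 days.

74.6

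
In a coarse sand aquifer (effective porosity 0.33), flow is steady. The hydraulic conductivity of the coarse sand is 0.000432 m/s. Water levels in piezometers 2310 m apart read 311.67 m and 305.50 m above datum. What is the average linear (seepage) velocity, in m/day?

0.302

Convert K: 0.000432 m/s × 86400 = 37.32 m/day.
Hydraulic gradient i = (311.67 − 305.50) / 2310 = 6.17 / 2310 = 0.002671.
Darcy flux q = K · i = 37.32 × 0.002671 = 0.09969 m/day.
Seepage velocity v = q / n_e = 0.09969 / 0.33 = 0.3021 m/day.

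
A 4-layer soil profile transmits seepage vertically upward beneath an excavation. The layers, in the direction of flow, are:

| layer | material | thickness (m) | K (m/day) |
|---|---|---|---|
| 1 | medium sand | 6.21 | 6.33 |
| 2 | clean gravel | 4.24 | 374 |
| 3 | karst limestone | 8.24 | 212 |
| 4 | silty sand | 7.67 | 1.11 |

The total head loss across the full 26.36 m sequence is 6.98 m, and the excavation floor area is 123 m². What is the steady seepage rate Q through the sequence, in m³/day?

108

Flow is perpendicular to layering, so the layers act in series and the equivalent K is the thickness-weighted harmonic mean.
Total thickness L = 6.21 + 4.24 + 8.24 + 7.67 = 26.36 m.
Σ(b_i/K_i) = 6.21/6.33 + 4.24/374 + 8.24/212 + 7.67/1.11 = 7.941 d.
K_eq = L / Σ(b_i/K_i) = 26.36 / 7.941 = 3.319 m/day.
Q = K_eq · A · (Δh/L) = 3.319 × 123 × (6.98/26.36) = 108.1 m³/day.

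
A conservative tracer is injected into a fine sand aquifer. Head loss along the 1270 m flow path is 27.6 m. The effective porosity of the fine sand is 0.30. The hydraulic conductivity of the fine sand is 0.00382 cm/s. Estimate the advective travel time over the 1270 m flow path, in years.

14.5

Convert K: 0.00382 cm/s × 864 = 3.300 m/day.
Hydraulic gradient i = Δh / L = 27.6 / 1270 = 0.02173.
Darcy flux q = K · i = 3.300 × 0.02173 = 0.07173 m/day.
Seepage velocity v = q / n_e = 0.07173 / 0.30 = 0.2391 m/day.
Travel time t = L / v = 1270 / 0.2391 = 5312 days = 14.54 years.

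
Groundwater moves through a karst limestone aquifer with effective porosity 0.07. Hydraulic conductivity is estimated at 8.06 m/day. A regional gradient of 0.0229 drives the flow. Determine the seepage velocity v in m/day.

Hydraulic gradient i = 0.0229.
Darcy flux q = K · i = 8.060 × 0.02290 = 0.1846 m/day.
Seepage velocity v = q / n_e = 0.1846 / 0.07 = 2.637 m/day.

2.64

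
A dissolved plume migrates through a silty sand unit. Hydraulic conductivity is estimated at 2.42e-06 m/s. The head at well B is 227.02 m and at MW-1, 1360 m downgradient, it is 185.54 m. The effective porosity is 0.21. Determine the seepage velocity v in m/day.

0.0304

Convert K: 2.42e-06 m/s × 86400 = 0.2091 m/day.
Hydraulic gradient i = (227.02 − 185.54) / 1360 = 41.48 / 1360 = 0.03050.
Darcy flux q = K · i = 0.2091 × 0.03050 = 0.006377 m/day.
Seepage velocity v = q / n_e = 0.006377 / 0.21 = 0.03037 m/day.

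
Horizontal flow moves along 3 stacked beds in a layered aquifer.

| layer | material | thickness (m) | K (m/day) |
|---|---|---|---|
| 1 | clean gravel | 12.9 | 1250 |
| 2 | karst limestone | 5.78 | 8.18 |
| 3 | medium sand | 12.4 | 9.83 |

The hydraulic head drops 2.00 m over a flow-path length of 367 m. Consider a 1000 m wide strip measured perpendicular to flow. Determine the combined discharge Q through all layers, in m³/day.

Flow is parallel to layering, so each bed carries its own Darcy discharge and the transmissivities add.
Σ(K_i·b_i) = 1250×12.9 + 8.18×5.78 + 9.83×12.4 = 16294 m²/day.
Hydraulic gradient i = Δh / L = 2.00 / 367 = 0.005450.
Q = Σ(K_i·b_i) · W · i = 16294 × 1000 × 0.005450 = 88797 m³/day.

88800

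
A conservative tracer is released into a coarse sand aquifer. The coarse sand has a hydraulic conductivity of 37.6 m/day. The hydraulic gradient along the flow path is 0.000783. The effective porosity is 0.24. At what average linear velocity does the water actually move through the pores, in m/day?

Hydraulic gradient i = 0.000783.
Darcy flux q = K · i = 37.60 × 0.0007830 = 0.02944 m/day.
Seepage velocity v = q / n_e = 0.02944 / 0.24 = 0.1227 m/day.

0.123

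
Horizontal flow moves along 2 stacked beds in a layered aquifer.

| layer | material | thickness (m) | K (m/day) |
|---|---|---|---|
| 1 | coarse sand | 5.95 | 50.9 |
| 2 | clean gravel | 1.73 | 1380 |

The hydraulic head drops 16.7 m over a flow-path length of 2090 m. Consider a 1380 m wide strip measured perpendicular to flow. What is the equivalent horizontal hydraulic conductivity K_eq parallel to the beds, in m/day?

Flow is parallel to layering, so each bed carries its own Darcy discharge and the transmissivities add.
Σ(K_i·b_i) = 50.9×5.95 + 1380×1.73 = 2690 m²/day.
Total thickness b = 7.680 m, so K_eq = Σ(K_i·b_i)/b = 350.3 m/day.

350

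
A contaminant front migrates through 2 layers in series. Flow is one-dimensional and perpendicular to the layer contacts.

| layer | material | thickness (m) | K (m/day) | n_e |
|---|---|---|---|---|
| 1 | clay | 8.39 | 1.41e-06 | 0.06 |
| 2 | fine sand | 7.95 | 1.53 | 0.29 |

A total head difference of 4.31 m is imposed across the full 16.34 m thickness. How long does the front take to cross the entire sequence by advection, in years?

10600

With flow normal to the layers, continuity requires the same specific discharge q through every layer.
Σ(b_i/K_i) = 8.39/1.41e-06 + 7.95/1.53 = 5.950e+06 d.
q = Δh / Σ(b_i/K_i) = 4.31 / 5.950e+06 = 7.243e-07 m/day.
In each layer the seepage velocity is v_i = q/n_i, so the layer transit time is t_i = b_i·n_i / q:
  layer 1 (clay): t_1 = 8.39 × 0.06 / 7.243e-07 = 6.950e+05 d
  layer 2 (fine sand): t_2 = 7.95 × 0.29 / 7.243e-07 = 3.183e+06 d
Total t = Σ t_i = 3.878e+06 days = 10617 years.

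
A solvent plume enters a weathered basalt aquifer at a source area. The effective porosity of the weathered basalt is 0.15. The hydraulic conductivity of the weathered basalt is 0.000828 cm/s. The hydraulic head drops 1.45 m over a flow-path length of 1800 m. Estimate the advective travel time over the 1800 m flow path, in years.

1280

Convert K: 0.000828 cm/s × 864 = 0.7154 m/day.
Hydraulic gradient i = Δh / L = 1.45 / 1800 = 0.0008056.
Darcy flux q = K · i = 0.7154 × 0.0008056 = 0.0005763 m/day.
Seepage velocity v = q / n_e = 0.0005763 / 0.15 = 0.003842 m/day.
Travel time t = L / v = 1800 / 0.003842 = 4.685e+05 days = 1283 years.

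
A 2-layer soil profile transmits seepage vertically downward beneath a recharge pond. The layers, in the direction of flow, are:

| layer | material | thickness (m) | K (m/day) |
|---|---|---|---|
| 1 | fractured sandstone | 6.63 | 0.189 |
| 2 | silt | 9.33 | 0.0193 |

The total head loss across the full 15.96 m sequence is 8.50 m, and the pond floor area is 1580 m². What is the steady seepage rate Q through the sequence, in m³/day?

Flow is perpendicular to layering, so the layers act in series and the equivalent K is the thickness-weighted harmonic mean.
Total thickness L = 6.63 + 9.33 = 15.96 m.
Σ(b_i/K_i) = 6.63/0.189 + 9.33/0.0193 = 518.5 d.
K_eq = L / Σ(b_i/K_i) = 15.96 / 518.5 = 0.03078 m/day.
Q = K_eq · A · (Δh/L) = 0.03078 × 1580 × (8.50/15.96) = 25.90 m³/day.

25.9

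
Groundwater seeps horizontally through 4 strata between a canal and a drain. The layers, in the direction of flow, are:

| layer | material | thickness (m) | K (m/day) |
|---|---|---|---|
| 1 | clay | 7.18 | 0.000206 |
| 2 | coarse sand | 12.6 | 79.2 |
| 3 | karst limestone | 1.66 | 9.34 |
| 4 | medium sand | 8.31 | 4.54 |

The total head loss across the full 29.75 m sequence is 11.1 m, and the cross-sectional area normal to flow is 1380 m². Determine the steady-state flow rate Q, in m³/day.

0.439

Flow is perpendicular to layering, so the layers act in series and the equivalent K is the thickness-weighted harmonic mean.
Total thickness L = 7.18 + 12.6 + 1.66 + 8.31 = 29.75 m.
Σ(b_i/K_i) = 7.18/0.000206 + 12.6/79.2 + 1.66/9.34 + 8.31/4.54 = 34857 d.
K_eq = L / Σ(b_i/K_i) = 29.75 / 34857 = 0.0008535 m/day.
Q = K_eq · A · (Δh/L) = 0.0008535 × 1380 × (11.1/29.75) = 0.4395 m³/day.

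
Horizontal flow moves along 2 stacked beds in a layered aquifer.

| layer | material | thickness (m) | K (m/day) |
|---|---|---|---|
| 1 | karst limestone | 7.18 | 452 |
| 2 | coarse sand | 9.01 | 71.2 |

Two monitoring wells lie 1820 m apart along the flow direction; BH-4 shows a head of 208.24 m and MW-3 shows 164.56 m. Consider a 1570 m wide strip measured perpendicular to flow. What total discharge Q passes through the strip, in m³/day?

146000

Flow is parallel to layering, so each bed carries its own Darcy discharge and the transmissivities add.
Σ(K_i·b_i) = 452×7.18 + 71.2×9.01 = 3887 m²/day.
Hydraulic gradient i = (208.24 − 164.56) / 1820 = 43.68 / 1820 = 0.02400.
Q = Σ(K_i·b_i) · W · i = 3887 × 1570 × 0.02400 = 1.465e+05 m³/day.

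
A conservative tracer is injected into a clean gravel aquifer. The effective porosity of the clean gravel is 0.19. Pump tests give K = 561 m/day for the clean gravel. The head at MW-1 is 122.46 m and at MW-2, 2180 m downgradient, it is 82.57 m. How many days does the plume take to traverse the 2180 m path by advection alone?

40.3

Hydraulic gradient i = (122.46 − 82.57) / 2180 = 39.89 / 2180 = 0.01830.
Darcy flux q = K · i = 561.0 × 0.01830 = 10.27 m/day.
Seepage velocity v = q / n_e = 10.27 / 0.19 = 54.03 m/day.
Travel time t = L / v = 2180 / 54.03 = 40.35 days.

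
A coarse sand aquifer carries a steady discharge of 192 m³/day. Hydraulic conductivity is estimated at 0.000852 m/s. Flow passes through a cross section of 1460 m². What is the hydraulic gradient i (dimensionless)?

Convert K: 0.000852 m/s × 86400 = 73.61 m/day.
From Q = K·A·i, i = Q / (K·A) = 192 / (73.61 × 1460) = 0.001786.

0.00179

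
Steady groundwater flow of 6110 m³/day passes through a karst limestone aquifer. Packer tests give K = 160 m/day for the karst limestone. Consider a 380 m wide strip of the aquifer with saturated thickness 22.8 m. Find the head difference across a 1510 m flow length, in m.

6.66

Cross-sectional area A = 380 × 22.8 = 8664 m².
From Q = K·A·i, i = Q / (K·A) = 6110 / (160.0 × 8664) = 0.004408.
Head loss Δh = i · L = 0.004408 × 1510 = 6.655 m.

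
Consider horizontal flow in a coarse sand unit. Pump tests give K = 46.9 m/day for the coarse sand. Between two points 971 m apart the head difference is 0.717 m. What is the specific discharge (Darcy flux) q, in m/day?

0.0346

Hydraulic gradient i = Δh / L = 0.717 / 971 = 0.0007384.
Specific discharge q = K · i = 46.90 × 0.0007384 = 0.03463 m/day.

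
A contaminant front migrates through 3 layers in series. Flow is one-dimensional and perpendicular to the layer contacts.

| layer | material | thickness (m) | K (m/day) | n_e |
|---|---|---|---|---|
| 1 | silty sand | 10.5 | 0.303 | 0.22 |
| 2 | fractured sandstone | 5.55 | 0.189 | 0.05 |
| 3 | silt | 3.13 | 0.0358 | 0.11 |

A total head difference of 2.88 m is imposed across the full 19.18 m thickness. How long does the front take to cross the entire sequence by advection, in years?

With flow normal to the layers, continuity requires the same specific discharge q through every layer.
Σ(b_i/K_i) = 10.5/0.303 + 5.55/0.189 + 3.13/0.0358 = 151.4 d.
q = Δh / Σ(b_i/K_i) = 2.88 / 151.4 = 0.01902 m/day.
In each layer the seepage velocity is v_i = q/n_i, so the layer transit time is t_i = b_i·n_i / q:
  layer 1 (silty sand): t_1 = 10.5 × 0.22 / 0.01902 = 121.5 d
  layer 2 (fractured sandstone): t_2 = 5.55 × 0.05 / 0.01902 = 14.59 d
  layer 3 (silt): t_3 = 3.13 × 0.11 / 0.01902 = 18.11 d
Total t = Σ t_i = 154.2 days = 0.4221 years.

0.422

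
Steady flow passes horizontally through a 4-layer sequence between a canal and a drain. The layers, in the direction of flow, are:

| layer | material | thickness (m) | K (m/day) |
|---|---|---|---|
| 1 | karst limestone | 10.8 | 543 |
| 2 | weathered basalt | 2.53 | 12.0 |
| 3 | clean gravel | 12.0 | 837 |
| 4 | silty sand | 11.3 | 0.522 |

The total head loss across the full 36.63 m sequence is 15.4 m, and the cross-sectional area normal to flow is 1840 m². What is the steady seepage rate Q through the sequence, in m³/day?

1290

Flow is perpendicular to layering, so the layers act in series and the equivalent K is the thickness-weighted harmonic mean.
Total thickness L = 10.8 + 2.53 + 12.0 + 11.3 = 36.63 m.
Σ(b_i/K_i) = 10.8/543 + 2.53/12.0 + 12.0/837 + 11.3/0.522 = 21.89 d.
K_eq = L / Σ(b_i/K_i) = 36.63 / 21.89 = 1.673 m/day.
Q = K_eq · A · (Δh/L) = 1.673 × 1840 × (15.4/36.63) = 1294 m³/day.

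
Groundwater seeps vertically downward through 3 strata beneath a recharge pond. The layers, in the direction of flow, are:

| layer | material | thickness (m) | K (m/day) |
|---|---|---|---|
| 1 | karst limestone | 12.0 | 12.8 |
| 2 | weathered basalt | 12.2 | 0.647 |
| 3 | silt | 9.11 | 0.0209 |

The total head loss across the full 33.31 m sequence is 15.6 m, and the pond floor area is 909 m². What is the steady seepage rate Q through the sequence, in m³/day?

31.1

Flow is perpendicular to layering, so the layers act in series and the equivalent K is the thickness-weighted harmonic mean.
Total thickness L = 12.0 + 12.2 + 9.11 = 33.31 m.
Σ(b_i/K_i) = 12.0/12.8 + 12.2/0.647 + 9.11/0.0209 = 455.7 d.
K_eq = L / Σ(b_i/K_i) = 33.31 / 455.7 = 0.07310 m/day.
Q = K_eq · A · (Δh/L) = 0.07310 × 909 × (15.6/33.31) = 31.12 m³/day.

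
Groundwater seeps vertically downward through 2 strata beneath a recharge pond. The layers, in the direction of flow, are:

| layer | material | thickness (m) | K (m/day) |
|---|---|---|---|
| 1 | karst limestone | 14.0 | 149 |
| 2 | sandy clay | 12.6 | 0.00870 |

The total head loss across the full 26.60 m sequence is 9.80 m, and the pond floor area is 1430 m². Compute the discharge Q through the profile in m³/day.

9.68

Flow is perpendicular to layering, so the layers act in series and the equivalent K is the thickness-weighted harmonic mean.
Total thickness L = 14.0 + 12.6 = 26.60 m.
Σ(b_i/K_i) = 14.0/149 + 12.6/0.00870 = 1448 d.
K_eq = L / Σ(b_i/K_i) = 26.60 / 1448 = 0.01837 m/day.
Q = K_eq · A · (Δh/L) = 0.01837 × 1430 × (9.80/26.60) = 9.676 m³/day.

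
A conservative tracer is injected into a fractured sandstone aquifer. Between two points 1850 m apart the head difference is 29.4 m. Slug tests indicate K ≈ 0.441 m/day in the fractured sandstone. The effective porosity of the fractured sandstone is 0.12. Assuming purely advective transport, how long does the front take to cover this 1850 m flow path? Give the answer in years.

86.7

Hydraulic gradient i = Δh / L = 29.4 / 1850 = 0.01589.
Darcy flux q = K · i = 0.4410 × 0.01589 = 0.007008 m/day.
Seepage velocity v = q / n_e = 0.007008 / 0.12 = 0.05840 m/day.
Travel time t = L / v = 1850 / 0.05840 = 31677 days = 86.73 years.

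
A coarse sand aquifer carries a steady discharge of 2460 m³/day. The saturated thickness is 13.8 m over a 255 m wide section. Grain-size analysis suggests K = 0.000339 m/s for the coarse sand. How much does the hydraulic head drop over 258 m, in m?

6.16

Convert K: 0.000339 m/s × 86400 = 29.29 m/day.
Cross-sectional area A = 255 × 13.8 = 3519 m².
From Q = K·A·i, i = Q / (K·A) = 2460 / (29.29 × 3519) = 0.02387.
Head loss Δh = i · L = 0.02387 × 258 = 6.158 m.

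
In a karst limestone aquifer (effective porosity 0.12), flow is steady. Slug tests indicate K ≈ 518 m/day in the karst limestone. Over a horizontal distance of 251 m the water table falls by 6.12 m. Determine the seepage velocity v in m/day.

105

Hydraulic gradient i = Δh / L = 6.12 / 251 = 0.02438.
Darcy flux q = K · i = 518.0 × 0.02438 = 12.63 m/day.
Seepage velocity v = q / n_e = 12.63 / 0.12 = 105.3 m/day.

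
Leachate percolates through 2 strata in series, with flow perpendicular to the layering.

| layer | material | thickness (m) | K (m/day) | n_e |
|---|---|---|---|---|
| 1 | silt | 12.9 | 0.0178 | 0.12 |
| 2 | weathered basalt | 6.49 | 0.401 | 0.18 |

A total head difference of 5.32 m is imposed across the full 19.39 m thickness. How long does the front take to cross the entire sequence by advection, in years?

1.04

With flow normal to the layers, continuity requires the same specific discharge q through every layer.
Σ(b_i/K_i) = 12.9/0.0178 + 6.49/0.401 = 740.9 d.
q = Δh / Σ(b_i/K_i) = 5.32 / 740.9 = 0.007180 m/day.
In each layer the seepage velocity is v_i = q/n_i, so the layer transit time is t_i = b_i·n_i / q:
  layer 1 (silt): t_1 = 12.9 × 0.12 / 0.007180 = 215.6 d
  layer 2 (weathered basalt): t_2 = 6.49 × 0.18 / 0.007180 = 162.7 d
Total t = Σ t_i = 378.3 days = 1.036 years.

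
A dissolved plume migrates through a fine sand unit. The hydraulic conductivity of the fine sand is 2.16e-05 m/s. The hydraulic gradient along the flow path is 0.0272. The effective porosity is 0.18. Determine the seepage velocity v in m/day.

Convert K: 2.16e-05 m/s × 86400 = 1.866 m/day.
Hydraulic gradient i = 0.0272.
Darcy flux q = K · i = 1.866 × 0.02720 = 0.05076 m/day.
Seepage velocity v = q / n_e = 0.05076 / 0.18 = 0.2820 m/day.

0.282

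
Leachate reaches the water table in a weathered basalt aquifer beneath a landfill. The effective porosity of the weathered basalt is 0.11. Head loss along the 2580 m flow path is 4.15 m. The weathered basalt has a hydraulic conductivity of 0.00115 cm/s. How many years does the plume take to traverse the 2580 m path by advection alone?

Convert K: 0.00115 cm/s × 864 = 0.9936 m/day.
Hydraulic gradient i = Δh / L = 4.15 / 2580 = 0.001609.
Darcy flux q = K · i = 0.9936 × 0.001609 = 0.001598 m/day.
Seepage velocity v = q / n_e = 0.001598 / 0.11 = 0.01453 m/day.
Travel time t = L / v = 2580 / 0.01453 = 1.776e+05 days = 486.2 years.

486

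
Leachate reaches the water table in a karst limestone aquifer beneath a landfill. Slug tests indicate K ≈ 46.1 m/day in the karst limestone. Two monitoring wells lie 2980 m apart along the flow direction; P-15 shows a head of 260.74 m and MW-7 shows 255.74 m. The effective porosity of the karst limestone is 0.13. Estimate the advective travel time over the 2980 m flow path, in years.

Hydraulic gradient i = (260.74 − 255.74) / 2980 = 5 / 2980 = 0.001678.
Darcy flux q = K · i = 46.10 × 0.001678 = 0.07735 m/day.
Seepage velocity v = q / n_e = 0.07735 / 0.13 = 0.5950 m/day.
Travel time t = L / v = 2980 / 0.5950 = 5008 days = 13.71 years.

13.7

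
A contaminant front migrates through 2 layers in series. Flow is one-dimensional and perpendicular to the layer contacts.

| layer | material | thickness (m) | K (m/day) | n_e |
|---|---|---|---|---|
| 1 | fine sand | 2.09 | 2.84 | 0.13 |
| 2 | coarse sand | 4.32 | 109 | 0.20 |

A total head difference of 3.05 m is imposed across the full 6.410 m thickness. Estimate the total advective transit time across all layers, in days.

With flow normal to the layers, continuity requires the same specific discharge q through every layer.
Σ(b_i/K_i) = 2.09/2.84 + 4.32/109 = 0.7755 d.
q = Δh / Σ(b_i/K_i) = 3.05 / 0.7755 = 3.933 m/day.
In each layer the seepage velocity is v_i = q/n_i, so the layer transit time is t_i = b_i·n_i / q:
  layer 1 (fine sand): t_1 = 2.09 × 0.13 / 3.933 = 0.06909 d
  layer 2 (coarse sand): t_2 = 4.32 × 0.20 / 3.933 = 0.2197 d
Total t = Σ t_i = 0.2888 days.

0.289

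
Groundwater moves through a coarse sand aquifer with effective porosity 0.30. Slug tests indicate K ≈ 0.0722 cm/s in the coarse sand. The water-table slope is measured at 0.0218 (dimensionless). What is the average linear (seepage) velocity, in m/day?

Convert K: 0.0722 cm/s × 864 = 62.38 m/day.
Hydraulic gradient i = 0.0218.
Darcy flux q = K · i = 62.38 × 0.02180 = 1.360 m/day.
Seepage velocity v = q / n_e = 1.360 / 0.30 = 4.533 m/day.

4.53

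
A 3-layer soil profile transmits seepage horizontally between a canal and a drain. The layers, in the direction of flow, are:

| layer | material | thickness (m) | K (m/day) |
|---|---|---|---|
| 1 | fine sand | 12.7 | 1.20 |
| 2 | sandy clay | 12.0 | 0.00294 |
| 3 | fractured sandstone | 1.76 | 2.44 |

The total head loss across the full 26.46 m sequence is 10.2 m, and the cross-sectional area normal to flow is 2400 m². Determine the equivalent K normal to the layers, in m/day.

0.00646

Flow is perpendicular to layering, so the layers act in series and the equivalent K is the thickness-weighted harmonic mean.
Total thickness L = 12.7 + 12.0 + 1.76 = 26.46 m.
Σ(b_i/K_i) = 12.7/1.20 + 12.0/0.00294 + 1.76/2.44 = 4093 d.
K_eq = L / Σ(b_i/K_i) = 26.46 / 4093 = 0.006465 m/day.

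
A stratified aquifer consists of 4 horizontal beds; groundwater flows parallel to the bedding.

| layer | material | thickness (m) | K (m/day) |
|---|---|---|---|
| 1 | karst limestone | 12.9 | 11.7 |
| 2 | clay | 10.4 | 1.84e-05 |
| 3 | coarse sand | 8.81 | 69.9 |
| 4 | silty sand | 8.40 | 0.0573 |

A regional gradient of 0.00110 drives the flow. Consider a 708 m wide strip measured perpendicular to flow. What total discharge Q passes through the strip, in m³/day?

Flow is parallel to layering, so each bed carries its own Darcy discharge and the transmissivities add.
Σ(K_i·b_i) = 11.7×12.9 + 1.84e-05×10.4 + 69.9×8.81 + 0.0573×8.40 = 767.2 m²/day.
Hydraulic gradient i = 0.00110.
Q = Σ(K_i·b_i) · W · i = 767.2 × 708 × 0.001100 = 597.5 m³/day.

598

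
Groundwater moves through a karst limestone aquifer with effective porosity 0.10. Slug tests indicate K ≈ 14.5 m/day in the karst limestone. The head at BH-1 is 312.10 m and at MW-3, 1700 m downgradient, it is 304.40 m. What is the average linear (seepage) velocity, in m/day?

Hydraulic gradient i = (312.10 − 304.40) / 1700 = 7.7 / 1700 = 0.004529.
Darcy flux q = K · i = 14.50 × 0.004529 = 0.06568 m/day.
Seepage velocity v = q / n_e = 0.06568 / 0.10 = 0.6568 m/day.

0.657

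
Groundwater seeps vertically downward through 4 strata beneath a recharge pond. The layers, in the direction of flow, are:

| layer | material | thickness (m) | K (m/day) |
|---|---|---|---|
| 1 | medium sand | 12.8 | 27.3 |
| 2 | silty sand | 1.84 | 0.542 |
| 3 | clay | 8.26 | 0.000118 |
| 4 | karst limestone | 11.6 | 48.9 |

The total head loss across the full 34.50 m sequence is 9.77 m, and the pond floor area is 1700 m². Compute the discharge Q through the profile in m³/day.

0.237

Flow is perpendicular to layering, so the layers act in series and the equivalent K is the thickness-weighted harmonic mean.
Total thickness L = 12.8 + 1.84 + 8.26 + 11.6 = 34.50 m.
Σ(b_i/K_i) = 12.8/27.3 + 1.84/0.542 + 8.26/0.000118 + 11.6/48.9 = 70004 d.
K_eq = L / Σ(b_i/K_i) = 34.50 / 70004 = 0.0004928 m/day.
Q = K_eq · A · (Δh/L) = 0.0004928 × 1700 × (9.77/34.50) = 0.2373 m³/day.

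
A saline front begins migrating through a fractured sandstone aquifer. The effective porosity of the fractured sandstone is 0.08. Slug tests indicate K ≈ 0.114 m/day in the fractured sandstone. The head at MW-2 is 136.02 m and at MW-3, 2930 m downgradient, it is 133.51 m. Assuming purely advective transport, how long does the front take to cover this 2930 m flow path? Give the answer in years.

6570

Hydraulic gradient i = (136.02 − 133.51) / 2930 = 2.51 / 2930 = 0.0008567.
Darcy flux q = K · i = 0.1140 × 0.0008567 = 9.766e-05 m/day.
Seepage velocity v = q / n_e = 9.766e-05 / 0.08 = 0.001221 m/day.
Travel time t = L / v = 2930 / 0.001221 = 2.400e+06 days = 6571 years.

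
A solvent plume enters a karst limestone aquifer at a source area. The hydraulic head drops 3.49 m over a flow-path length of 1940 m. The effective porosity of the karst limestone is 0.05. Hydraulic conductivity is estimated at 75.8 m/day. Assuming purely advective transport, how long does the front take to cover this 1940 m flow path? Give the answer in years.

Hydraulic gradient i = Δh / L = 3.49 / 1940 = 0.001799.
Darcy flux q = K · i = 75.80 × 0.001799 = 0.1364 m/day.
Seepage velocity v = q / n_e = 0.1364 / 0.05 = 2.727 m/day.
Travel time t = L / v = 1940 / 2.727 = 711.3 days = 1.948 years.

1.95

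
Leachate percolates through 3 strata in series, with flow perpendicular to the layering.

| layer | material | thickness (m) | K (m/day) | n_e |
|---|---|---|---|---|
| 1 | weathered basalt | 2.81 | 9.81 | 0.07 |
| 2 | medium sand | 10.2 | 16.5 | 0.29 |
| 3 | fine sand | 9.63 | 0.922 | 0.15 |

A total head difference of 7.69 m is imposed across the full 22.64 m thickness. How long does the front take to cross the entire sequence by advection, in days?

With flow normal to the layers, continuity requires the same specific discharge q through every layer.
Σ(b_i/K_i) = 2.81/9.81 + 10.2/16.5 + 9.63/0.922 = 11.35 d.
q = Δh / Σ(b_i/K_i) = 7.69 / 11.35 = 0.6776 m/day.
In each layer the seepage velocity is v_i = q/n_i, so the layer transit time is t_i = b_i·n_i / q:
  layer 1 (weathered basalt): t_1 = 2.81 × 0.07 / 0.6776 = 0.2903 d
  layer 2 (medium sand): t_2 = 10.2 × 0.29 / 0.6776 = 4.366 d
  layer 3 (fine sand): t_3 = 9.63 × 0.15 / 0.6776 = 2.132 d
Total t = Σ t_i = 6.788 days.

6.79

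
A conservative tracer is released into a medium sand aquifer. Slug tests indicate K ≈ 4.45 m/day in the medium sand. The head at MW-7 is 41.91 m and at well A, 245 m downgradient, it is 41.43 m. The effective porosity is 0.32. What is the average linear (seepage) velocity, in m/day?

Hydraulic gradient i = (41.91 − 41.43) / 245 = 0.48 / 245 = 0.001959.
Darcy flux q = K · i = 4.450 × 0.001959 = 0.008718 m/day.
Seepage velocity v = q / n_e = 0.008718 / 0.32 = 0.02724 m/day.

0.0272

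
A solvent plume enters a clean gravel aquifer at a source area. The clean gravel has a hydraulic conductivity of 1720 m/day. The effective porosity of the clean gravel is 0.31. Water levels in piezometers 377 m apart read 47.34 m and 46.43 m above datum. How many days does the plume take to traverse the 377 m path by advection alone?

28.1

Hydraulic gradient i = (47.34 − 46.43) / 377 = 0.91 / 377 = 0.002414.
Darcy flux q = K · i = 1720 × 0.002414 = 4.152 m/day.
Seepage velocity v = q / n_e = 4.152 / 0.31 = 13.39 m/day.
Travel time t = L / v = 377 / 13.39 = 28.15 days.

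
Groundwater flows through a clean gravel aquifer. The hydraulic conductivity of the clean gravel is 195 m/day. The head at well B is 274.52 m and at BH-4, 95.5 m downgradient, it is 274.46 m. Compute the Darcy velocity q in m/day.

0.123

Hydraulic gradient i = (274.52 − 274.46) / 95.5 = 0.06 / 95.5 = 0.0006283.
Specific discharge q = K · i = 195.0 × 0.0006283 = 0.1225 m/day.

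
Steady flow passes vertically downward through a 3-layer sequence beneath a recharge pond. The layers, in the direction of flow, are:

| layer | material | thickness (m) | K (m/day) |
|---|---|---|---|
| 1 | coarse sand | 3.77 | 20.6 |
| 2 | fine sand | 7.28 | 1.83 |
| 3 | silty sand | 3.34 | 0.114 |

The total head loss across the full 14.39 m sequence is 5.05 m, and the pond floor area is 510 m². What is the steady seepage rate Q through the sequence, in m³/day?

77.0

Flow is perpendicular to layering, so the layers act in series and the equivalent K is the thickness-weighted harmonic mean.
Total thickness L = 3.77 + 7.28 + 3.34 = 14.39 m.
Σ(b_i/K_i) = 3.77/20.6 + 7.28/1.83 + 3.34/0.114 = 33.46 d.
K_eq = L / Σ(b_i/K_i) = 14.39 / 33.46 = 0.4301 m/day.
Q = K_eq · A · (Δh/L) = 0.4301 × 510 × (5.05/14.39) = 76.97 m³/day.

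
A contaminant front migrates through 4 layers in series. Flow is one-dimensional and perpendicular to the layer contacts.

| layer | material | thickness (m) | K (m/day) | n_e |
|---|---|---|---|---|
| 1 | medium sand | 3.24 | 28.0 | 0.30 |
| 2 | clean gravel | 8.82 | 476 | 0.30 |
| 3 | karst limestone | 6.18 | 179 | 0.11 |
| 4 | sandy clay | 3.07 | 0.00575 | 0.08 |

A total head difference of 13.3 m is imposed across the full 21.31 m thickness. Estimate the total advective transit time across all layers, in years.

0.500

With flow normal to the layers, continuity requires the same specific discharge q through every layer.
Σ(b_i/K_i) = 3.24/28.0 + 8.82/476 + 6.18/179 + 3.07/0.00575 = 534.1 d.
q = Δh / Σ(b_i/K_i) = 13.3 / 534.1 = 0.02490 m/day.
In each layer the seepage velocity is v_i = q/n_i, so the layer transit time is t_i = b_i·n_i / q:
  layer 1 (medium sand): t_1 = 3.24 × 0.30 / 0.02490 = 39.03 d
  layer 2 (clean gravel): t_2 = 8.82 × 0.30 / 0.02490 = 106.3 d
  layer 3 (karst limestone): t_3 = 6.18 × 0.11 / 0.02490 = 27.30 d
  layer 4 (sandy clay): t_4 = 3.07 × 0.08 / 0.02490 = 9.862 d
Total t = Σ t_i = 182.4 days = 0.4995 years.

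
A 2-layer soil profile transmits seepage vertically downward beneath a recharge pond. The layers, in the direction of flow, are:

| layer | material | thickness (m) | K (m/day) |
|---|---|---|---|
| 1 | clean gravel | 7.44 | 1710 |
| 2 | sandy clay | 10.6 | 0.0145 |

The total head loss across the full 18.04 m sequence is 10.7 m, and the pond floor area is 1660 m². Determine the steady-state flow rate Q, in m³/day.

Flow is perpendicular to layering, so the layers act in series and the equivalent K is the thickness-weighted harmonic mean.
Total thickness L = 7.44 + 10.6 = 18.04 m.
Σ(b_i/K_i) = 7.44/1710 + 10.6/0.0145 = 731.0 d.
K_eq = L / Σ(b_i/K_i) = 18.04 / 731.0 = 0.02468 m/day.
Q = K_eq · A · (Δh/L) = 0.02468 × 1660 × (10.7/18.04) = 24.30 m³/day.

24.3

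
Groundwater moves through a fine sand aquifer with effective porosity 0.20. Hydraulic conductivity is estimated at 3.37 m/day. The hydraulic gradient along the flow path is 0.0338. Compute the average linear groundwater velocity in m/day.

0.570

Hydraulic gradient i = 0.0338.
Darcy flux q = K · i = 3.370 × 0.03380 = 0.1139 m/day.
Seepage velocity v = q / n_e = 0.1139 / 0.20 = 0.5695 m/day.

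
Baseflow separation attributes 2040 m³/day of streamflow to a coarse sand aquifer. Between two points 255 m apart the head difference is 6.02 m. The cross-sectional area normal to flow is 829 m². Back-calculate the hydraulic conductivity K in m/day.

Hydraulic gradient i = Δh / L = 6.02 / 255 = 0.02361.
From Q = K·A·i, K = Q / (A·i) = 2040 / (829.0 × 0.02361) = 104.2 m/day.

104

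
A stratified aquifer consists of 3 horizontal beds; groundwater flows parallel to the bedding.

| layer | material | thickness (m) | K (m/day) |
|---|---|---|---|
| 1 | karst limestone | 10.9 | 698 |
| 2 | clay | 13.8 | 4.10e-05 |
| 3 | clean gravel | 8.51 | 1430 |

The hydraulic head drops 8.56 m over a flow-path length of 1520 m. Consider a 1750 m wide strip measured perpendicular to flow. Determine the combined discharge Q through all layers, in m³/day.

Flow is parallel to layering, so each bed carries its own Darcy discharge and the transmissivities add.
Σ(K_i·b_i) = 698×10.9 + 4.10e-05×13.8 + 1430×8.51 = 19778 m²/day.
Hydraulic gradient i = Δh / L = 8.56 / 1520 = 0.005632.
Q = Σ(K_i·b_i) · W · i = 19778 × 1750 × 0.005632 = 1.949e+05 m³/day.

195000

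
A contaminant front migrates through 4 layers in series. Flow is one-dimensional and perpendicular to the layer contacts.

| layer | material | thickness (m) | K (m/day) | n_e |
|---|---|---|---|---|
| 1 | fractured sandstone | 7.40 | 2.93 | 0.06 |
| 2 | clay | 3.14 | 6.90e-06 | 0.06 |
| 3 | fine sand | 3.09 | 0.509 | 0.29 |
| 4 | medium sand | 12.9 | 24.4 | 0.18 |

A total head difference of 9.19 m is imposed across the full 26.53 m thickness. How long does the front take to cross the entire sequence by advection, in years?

522

With flow normal to the layers, continuity requires the same specific discharge q through every layer.
Σ(b_i/K_i) = 7.40/2.93 + 3.14/6.90e-06 + 3.09/0.509 + 12.9/24.4 = 4.551e+05 d.
q = Δh / Σ(b_i/K_i) = 9.19 / 4.551e+05 = 2.019e-05 m/day.
In each layer the seepage velocity is v_i = q/n_i, so the layer transit time is t_i = b_i·n_i / q:
  layer 1 (fractured sandstone): t_1 = 7.40 × 0.06 / 2.019e-05 = 21987 d
  layer 2 (clay): t_2 = 3.14 × 0.06 / 2.019e-05 = 9329 d
  layer 3 (fine sand): t_3 = 3.09 × 0.29 / 2.019e-05 = 44374 d
  layer 4 (medium sand): t_4 = 12.9 × 0.18 / 2.019e-05 = 1.150e+05 d
Total t = Σ t_i = 1.907e+05 days = 522.0 years.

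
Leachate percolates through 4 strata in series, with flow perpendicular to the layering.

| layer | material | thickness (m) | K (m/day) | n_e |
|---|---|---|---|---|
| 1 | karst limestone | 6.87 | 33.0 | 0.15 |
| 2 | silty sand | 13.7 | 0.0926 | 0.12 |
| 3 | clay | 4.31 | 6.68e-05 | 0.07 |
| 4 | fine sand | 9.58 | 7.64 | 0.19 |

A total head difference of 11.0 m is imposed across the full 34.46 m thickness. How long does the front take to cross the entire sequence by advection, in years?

77.2

With flow normal to the layers, continuity requires the same specific discharge q through every layer.
Σ(b_i/K_i) = 6.87/33.0 + 13.7/0.0926 + 4.31/6.68e-05 + 9.58/7.64 = 64670 d.
q = Δh / Σ(b_i/K_i) = 11.0 / 64670 = 0.0001701 m/day.
In each layer the seepage velocity is v_i = q/n_i, so the layer transit time is t_i = b_i·n_i / q:
  layer 1 (karst limestone): t_1 = 6.87 × 0.15 / 0.0001701 = 6058 d
  layer 2 (silty sand): t_2 = 13.7 × 0.12 / 0.0001701 = 9665 d
  layer 3 (clay): t_3 = 4.31 × 0.07 / 0.0001701 = 1774 d
  layer 4 (fine sand): t_4 = 9.58 × 0.19 / 0.0001701 = 10701 d
Total t = Σ t_i = 28199 days = 77.20 years.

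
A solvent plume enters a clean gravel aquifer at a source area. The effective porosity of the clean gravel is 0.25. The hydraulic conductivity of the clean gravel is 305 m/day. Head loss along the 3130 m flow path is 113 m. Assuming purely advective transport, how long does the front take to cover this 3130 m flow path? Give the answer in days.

71.1

Hydraulic gradient i = Δh / L = 113 / 3130 = 0.03610.
Darcy flux q = K · i = 305.0 × 0.03610 = 11.01 m/day.
Seepage velocity v = q / n_e = 11.01 / 0.25 = 44.04 m/day.
Travel time t = L / v = 3130 / 44.04 = 71.06 days.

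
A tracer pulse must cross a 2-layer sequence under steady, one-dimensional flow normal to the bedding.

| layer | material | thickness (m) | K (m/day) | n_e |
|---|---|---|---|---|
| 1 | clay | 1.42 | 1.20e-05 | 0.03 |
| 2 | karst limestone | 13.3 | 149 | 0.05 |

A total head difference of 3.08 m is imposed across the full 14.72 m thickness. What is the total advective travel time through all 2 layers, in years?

74.4

With flow normal to the layers, continuity requires the same specific discharge q through every layer.
Σ(b_i/K_i) = 1.42/1.20e-05 + 13.3/149 = 1.183e+05 d.
q = Δh / Σ(b_i/K_i) = 3.08 / 1.183e+05 = 2.603e-05 m/day.
In each layer the seepage velocity is v_i = q/n_i, so the layer transit time is t_i = b_i·n_i / q:
  layer 1 (clay): t_1 = 1.42 × 0.03 / 2.603e-05 = 1637 d
  layer 2 (karst limestone): t_2 = 13.3 × 0.05 / 2.603e-05 = 25549 d
Total t = Σ t_i = 27186 days = 74.43 years.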